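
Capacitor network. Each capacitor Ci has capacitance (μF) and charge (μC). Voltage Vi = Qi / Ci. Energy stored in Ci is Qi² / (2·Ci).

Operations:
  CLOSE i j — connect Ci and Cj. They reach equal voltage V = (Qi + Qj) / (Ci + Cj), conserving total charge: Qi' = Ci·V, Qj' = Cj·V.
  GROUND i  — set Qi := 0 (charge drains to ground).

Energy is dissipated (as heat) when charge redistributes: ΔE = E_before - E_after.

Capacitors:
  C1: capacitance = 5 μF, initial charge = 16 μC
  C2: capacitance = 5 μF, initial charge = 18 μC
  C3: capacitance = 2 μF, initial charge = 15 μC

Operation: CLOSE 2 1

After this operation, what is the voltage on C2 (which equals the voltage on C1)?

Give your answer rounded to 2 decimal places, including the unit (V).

Initial: C1(5μF, Q=16μC, V=3.20V), C2(5μF, Q=18μC, V=3.60V), C3(2μF, Q=15μC, V=7.50V)
Op 1: CLOSE 2-1: Q_total=34.00, C_total=10.00, V=3.40; Q2=17.00, Q1=17.00; dissipated=0.200

Answer: 3.40 V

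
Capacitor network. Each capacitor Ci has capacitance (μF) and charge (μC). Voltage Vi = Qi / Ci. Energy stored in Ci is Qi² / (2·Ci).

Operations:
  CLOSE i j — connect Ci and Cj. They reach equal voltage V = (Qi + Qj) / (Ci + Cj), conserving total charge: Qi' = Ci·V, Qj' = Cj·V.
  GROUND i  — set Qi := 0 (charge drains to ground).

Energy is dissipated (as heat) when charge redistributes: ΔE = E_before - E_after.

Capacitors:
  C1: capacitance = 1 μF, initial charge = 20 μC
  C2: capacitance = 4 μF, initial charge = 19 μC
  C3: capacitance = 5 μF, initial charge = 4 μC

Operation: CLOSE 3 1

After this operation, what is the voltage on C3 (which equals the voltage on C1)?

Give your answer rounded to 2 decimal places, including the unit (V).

Initial: C1(1μF, Q=20μC, V=20.00V), C2(4μF, Q=19μC, V=4.75V), C3(5μF, Q=4μC, V=0.80V)
Op 1: CLOSE 3-1: Q_total=24.00, C_total=6.00, V=4.00; Q3=20.00, Q1=4.00; dissipated=153.600

Answer: 4.00 V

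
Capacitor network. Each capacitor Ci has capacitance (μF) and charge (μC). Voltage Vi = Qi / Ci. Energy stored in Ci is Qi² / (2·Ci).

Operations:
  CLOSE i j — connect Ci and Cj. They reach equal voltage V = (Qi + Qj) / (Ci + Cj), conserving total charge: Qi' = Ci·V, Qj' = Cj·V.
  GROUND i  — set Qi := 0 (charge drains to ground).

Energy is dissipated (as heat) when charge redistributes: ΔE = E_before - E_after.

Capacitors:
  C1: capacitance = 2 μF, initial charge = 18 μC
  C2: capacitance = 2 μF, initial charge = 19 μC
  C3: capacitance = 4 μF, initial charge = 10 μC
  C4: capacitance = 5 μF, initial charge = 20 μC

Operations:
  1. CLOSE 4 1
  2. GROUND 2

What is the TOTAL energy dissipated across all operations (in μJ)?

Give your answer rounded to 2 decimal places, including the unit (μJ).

Answer: 108.11 μJ

Derivation:
Initial: C1(2μF, Q=18μC, V=9.00V), C2(2μF, Q=19μC, V=9.50V), C3(4μF, Q=10μC, V=2.50V), C4(5μF, Q=20μC, V=4.00V)
Op 1: CLOSE 4-1: Q_total=38.00, C_total=7.00, V=5.43; Q4=27.14, Q1=10.86; dissipated=17.857
Op 2: GROUND 2: Q2=0; energy lost=90.250
Total dissipated: 108.107 μJ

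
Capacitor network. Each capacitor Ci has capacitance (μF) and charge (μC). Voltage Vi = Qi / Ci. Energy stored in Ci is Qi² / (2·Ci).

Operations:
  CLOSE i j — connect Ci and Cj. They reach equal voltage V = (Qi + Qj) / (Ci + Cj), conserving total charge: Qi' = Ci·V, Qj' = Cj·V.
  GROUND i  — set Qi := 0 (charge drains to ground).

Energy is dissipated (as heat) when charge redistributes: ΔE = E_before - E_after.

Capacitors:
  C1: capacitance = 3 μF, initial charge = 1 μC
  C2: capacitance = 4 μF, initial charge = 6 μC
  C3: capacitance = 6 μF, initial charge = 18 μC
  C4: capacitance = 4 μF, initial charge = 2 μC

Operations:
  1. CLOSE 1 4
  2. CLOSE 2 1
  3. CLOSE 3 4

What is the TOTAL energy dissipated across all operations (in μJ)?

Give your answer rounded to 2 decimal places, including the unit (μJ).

Answer: 8.94 μJ

Derivation:
Initial: C1(3μF, Q=1μC, V=0.33V), C2(4μF, Q=6μC, V=1.50V), C3(6μF, Q=18μC, V=3.00V), C4(4μF, Q=2μC, V=0.50V)
Op 1: CLOSE 1-4: Q_total=3.00, C_total=7.00, V=0.43; Q1=1.29, Q4=1.71; dissipated=0.024
Op 2: CLOSE 2-1: Q_total=7.29, C_total=7.00, V=1.04; Q2=4.16, Q1=3.12; dissipated=0.984
Op 3: CLOSE 3-4: Q_total=19.71, C_total=10.00, V=1.97; Q3=11.83, Q4=7.89; dissipated=7.935
Total dissipated: 8.942 μJ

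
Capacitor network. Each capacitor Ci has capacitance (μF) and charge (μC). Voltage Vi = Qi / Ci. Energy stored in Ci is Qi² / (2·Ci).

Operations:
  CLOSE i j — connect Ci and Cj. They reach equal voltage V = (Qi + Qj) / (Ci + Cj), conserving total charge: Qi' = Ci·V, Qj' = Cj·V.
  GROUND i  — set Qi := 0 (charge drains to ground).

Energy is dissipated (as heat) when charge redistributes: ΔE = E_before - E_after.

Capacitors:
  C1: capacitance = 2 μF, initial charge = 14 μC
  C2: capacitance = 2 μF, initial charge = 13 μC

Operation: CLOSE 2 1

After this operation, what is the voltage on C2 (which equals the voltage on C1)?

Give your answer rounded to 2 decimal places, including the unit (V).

Initial: C1(2μF, Q=14μC, V=7.00V), C2(2μF, Q=13μC, V=6.50V)
Op 1: CLOSE 2-1: Q_total=27.00, C_total=4.00, V=6.75; Q2=13.50, Q1=13.50; dissipated=0.125

Answer: 6.75 V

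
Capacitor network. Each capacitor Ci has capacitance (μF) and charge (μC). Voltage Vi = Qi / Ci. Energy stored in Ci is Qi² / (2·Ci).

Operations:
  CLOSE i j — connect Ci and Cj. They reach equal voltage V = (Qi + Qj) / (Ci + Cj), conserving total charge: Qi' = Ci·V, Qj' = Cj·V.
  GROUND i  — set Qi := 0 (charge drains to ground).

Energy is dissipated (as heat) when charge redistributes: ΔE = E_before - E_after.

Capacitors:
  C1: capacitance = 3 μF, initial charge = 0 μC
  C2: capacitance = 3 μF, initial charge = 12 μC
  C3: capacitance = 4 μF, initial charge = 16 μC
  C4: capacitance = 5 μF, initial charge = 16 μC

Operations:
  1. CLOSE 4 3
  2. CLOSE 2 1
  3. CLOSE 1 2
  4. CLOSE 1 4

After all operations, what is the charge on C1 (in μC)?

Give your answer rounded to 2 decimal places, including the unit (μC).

Answer: 8.92 μC

Derivation:
Initial: C1(3μF, Q=0μC, V=0.00V), C2(3μF, Q=12μC, V=4.00V), C3(4μF, Q=16μC, V=4.00V), C4(5μF, Q=16μC, V=3.20V)
Op 1: CLOSE 4-3: Q_total=32.00, C_total=9.00, V=3.56; Q4=17.78, Q3=14.22; dissipated=0.711
Op 2: CLOSE 2-1: Q_total=12.00, C_total=6.00, V=2.00; Q2=6.00, Q1=6.00; dissipated=12.000
Op 3: CLOSE 1-2: Q_total=12.00, C_total=6.00, V=2.00; Q1=6.00, Q2=6.00; dissipated=0.000
Op 4: CLOSE 1-4: Q_total=23.78, C_total=8.00, V=2.97; Q1=8.92, Q4=14.86; dissipated=2.269
Final charges: Q1=8.92, Q2=6.00, Q3=14.22, Q4=14.86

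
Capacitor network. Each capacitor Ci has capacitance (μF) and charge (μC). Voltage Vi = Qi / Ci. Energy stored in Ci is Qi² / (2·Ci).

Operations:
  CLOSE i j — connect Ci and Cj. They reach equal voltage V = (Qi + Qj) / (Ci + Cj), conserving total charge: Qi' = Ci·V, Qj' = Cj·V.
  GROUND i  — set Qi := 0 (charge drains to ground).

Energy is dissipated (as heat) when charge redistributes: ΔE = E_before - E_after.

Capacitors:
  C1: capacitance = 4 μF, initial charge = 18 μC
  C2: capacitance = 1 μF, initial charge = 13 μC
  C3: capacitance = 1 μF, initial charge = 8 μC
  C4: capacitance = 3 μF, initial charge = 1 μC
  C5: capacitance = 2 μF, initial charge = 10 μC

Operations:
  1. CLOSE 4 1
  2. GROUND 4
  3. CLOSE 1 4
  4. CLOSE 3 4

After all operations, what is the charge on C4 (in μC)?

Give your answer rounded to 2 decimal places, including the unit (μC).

Answer: 9.49 μC

Derivation:
Initial: C1(4μF, Q=18μC, V=4.50V), C2(1μF, Q=13μC, V=13.00V), C3(1μF, Q=8μC, V=8.00V), C4(3μF, Q=1μC, V=0.33V), C5(2μF, Q=10μC, V=5.00V)
Op 1: CLOSE 4-1: Q_total=19.00, C_total=7.00, V=2.71; Q4=8.14, Q1=10.86; dissipated=14.881
Op 2: GROUND 4: Q4=0; energy lost=11.051
Op 3: CLOSE 1-4: Q_total=10.86, C_total=7.00, V=1.55; Q1=6.20, Q4=4.65; dissipated=6.315
Op 4: CLOSE 3-4: Q_total=12.65, C_total=4.00, V=3.16; Q3=3.16, Q4=9.49; dissipated=15.596
Final charges: Q1=6.20, Q2=13.00, Q3=3.16, Q4=9.49, Q5=10.00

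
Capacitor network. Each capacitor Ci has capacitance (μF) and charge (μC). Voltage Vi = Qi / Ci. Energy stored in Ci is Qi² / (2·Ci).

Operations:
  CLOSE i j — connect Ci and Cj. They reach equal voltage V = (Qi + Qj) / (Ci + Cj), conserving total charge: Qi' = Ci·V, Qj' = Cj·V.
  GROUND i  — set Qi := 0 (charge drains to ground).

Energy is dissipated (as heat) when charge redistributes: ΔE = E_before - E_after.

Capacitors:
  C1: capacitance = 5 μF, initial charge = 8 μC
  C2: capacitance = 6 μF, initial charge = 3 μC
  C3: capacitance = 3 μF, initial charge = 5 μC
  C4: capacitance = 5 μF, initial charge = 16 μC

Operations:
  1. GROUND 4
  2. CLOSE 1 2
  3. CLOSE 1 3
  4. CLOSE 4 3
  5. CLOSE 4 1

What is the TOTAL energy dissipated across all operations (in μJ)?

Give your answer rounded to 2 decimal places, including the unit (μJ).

Initial: C1(5μF, Q=8μC, V=1.60V), C2(6μF, Q=3μC, V=0.50V), C3(3μF, Q=5μC, V=1.67V), C4(5μF, Q=16μC, V=3.20V)
Op 1: GROUND 4: Q4=0; energy lost=25.600
Op 2: CLOSE 1-2: Q_total=11.00, C_total=11.00, V=1.00; Q1=5.00, Q2=6.00; dissipated=1.650
Op 3: CLOSE 1-3: Q_total=10.00, C_total=8.00, V=1.25; Q1=6.25, Q3=3.75; dissipated=0.417
Op 4: CLOSE 4-3: Q_total=3.75, C_total=8.00, V=0.47; Q4=2.34, Q3=1.41; dissipated=1.465
Op 5: CLOSE 4-1: Q_total=8.59, C_total=10.00, V=0.86; Q4=4.30, Q1=4.30; dissipated=0.763
Total dissipated: 29.894 μJ

Answer: 29.89 μJ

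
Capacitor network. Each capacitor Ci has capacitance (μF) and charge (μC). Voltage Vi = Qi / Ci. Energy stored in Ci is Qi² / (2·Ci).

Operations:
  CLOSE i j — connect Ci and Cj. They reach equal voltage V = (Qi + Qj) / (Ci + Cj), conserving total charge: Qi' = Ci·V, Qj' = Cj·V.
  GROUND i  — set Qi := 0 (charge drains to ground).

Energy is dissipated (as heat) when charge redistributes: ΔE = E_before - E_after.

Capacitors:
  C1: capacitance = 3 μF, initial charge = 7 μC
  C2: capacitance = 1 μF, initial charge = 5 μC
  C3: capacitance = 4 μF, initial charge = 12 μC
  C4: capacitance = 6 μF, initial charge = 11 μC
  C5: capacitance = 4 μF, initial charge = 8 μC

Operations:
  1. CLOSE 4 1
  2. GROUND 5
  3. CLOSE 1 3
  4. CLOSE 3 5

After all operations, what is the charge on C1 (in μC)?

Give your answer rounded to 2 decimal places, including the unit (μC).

Answer: 7.71 μC

Derivation:
Initial: C1(3μF, Q=7μC, V=2.33V), C2(1μF, Q=5μC, V=5.00V), C3(4μF, Q=12μC, V=3.00V), C4(6μF, Q=11μC, V=1.83V), C5(4μF, Q=8μC, V=2.00V)
Op 1: CLOSE 4-1: Q_total=18.00, C_total=9.00, V=2.00; Q4=12.00, Q1=6.00; dissipated=0.250
Op 2: GROUND 5: Q5=0; energy lost=8.000
Op 3: CLOSE 1-3: Q_total=18.00, C_total=7.00, V=2.57; Q1=7.71, Q3=10.29; dissipated=0.857
Op 4: CLOSE 3-5: Q_total=10.29, C_total=8.00, V=1.29; Q3=5.14, Q5=5.14; dissipated=6.612
Final charges: Q1=7.71, Q2=5.00, Q3=5.14, Q4=12.00, Q5=5.14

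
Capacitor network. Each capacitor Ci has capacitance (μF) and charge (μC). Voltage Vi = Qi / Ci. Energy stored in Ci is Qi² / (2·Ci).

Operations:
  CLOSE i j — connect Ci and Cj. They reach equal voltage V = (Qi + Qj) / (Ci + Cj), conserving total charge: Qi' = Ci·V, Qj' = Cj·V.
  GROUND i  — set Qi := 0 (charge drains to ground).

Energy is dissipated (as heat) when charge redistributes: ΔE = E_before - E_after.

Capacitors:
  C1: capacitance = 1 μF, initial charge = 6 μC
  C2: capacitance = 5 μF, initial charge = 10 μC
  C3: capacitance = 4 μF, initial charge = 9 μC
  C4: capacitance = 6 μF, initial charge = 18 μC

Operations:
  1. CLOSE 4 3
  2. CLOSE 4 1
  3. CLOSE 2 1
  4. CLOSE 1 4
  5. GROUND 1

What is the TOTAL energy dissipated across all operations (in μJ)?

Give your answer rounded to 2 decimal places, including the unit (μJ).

Answer: 10.92 μJ

Derivation:
Initial: C1(1μF, Q=6μC, V=6.00V), C2(5μF, Q=10μC, V=2.00V), C3(4μF, Q=9μC, V=2.25V), C4(6μF, Q=18μC, V=3.00V)
Op 1: CLOSE 4-3: Q_total=27.00, C_total=10.00, V=2.70; Q4=16.20, Q3=10.80; dissipated=0.675
Op 2: CLOSE 4-1: Q_total=22.20, C_total=7.00, V=3.17; Q4=19.03, Q1=3.17; dissipated=4.667
Op 3: CLOSE 2-1: Q_total=13.17, C_total=6.00, V=2.20; Q2=10.98, Q1=2.20; dissipated=0.572
Op 4: CLOSE 1-4: Q_total=21.22, C_total=7.00, V=3.03; Q1=3.03, Q4=18.19; dissipated=0.408
Op 5: GROUND 1: Q1=0; energy lost=4.596
Total dissipated: 10.919 μJ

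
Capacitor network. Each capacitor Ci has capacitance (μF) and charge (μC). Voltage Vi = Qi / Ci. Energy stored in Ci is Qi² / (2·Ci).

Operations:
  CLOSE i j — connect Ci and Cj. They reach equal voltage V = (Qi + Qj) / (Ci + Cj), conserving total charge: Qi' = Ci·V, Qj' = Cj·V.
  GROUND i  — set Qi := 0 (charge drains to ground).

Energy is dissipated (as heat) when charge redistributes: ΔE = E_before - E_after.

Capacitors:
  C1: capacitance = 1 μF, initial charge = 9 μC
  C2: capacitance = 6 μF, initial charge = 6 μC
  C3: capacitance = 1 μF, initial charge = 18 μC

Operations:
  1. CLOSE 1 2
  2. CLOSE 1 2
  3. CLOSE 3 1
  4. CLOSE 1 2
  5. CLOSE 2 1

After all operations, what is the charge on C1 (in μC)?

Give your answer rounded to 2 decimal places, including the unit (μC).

Answer: 3.28 μC

Derivation:
Initial: C1(1μF, Q=9μC, V=9.00V), C2(6μF, Q=6μC, V=1.00V), C3(1μF, Q=18μC, V=18.00V)
Op 1: CLOSE 1-2: Q_total=15.00, C_total=7.00, V=2.14; Q1=2.14, Q2=12.86; dissipated=27.429
Op 2: CLOSE 1-2: Q_total=15.00, C_total=7.00, V=2.14; Q1=2.14, Q2=12.86; dissipated=0.000
Op 3: CLOSE 3-1: Q_total=20.14, C_total=2.00, V=10.07; Q3=10.07, Q1=10.07; dissipated=62.862
Op 4: CLOSE 1-2: Q_total=22.93, C_total=7.00, V=3.28; Q1=3.28, Q2=19.65; dissipated=26.941
Op 5: CLOSE 2-1: Q_total=22.93, C_total=7.00, V=3.28; Q2=19.65, Q1=3.28; dissipated=0.000
Final charges: Q1=3.28, Q2=19.65, Q3=10.07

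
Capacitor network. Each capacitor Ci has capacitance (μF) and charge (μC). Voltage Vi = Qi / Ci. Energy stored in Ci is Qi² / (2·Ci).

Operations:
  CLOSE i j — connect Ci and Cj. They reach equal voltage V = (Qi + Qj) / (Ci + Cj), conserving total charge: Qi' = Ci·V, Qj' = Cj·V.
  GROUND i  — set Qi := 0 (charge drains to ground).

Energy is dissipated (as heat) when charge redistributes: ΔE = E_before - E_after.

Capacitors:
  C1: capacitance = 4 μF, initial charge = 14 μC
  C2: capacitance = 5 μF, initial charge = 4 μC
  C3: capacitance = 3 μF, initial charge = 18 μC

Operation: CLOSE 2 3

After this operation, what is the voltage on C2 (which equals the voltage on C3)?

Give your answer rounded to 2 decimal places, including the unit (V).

Initial: C1(4μF, Q=14μC, V=3.50V), C2(5μF, Q=4μC, V=0.80V), C3(3μF, Q=18μC, V=6.00V)
Op 1: CLOSE 2-3: Q_total=22.00, C_total=8.00, V=2.75; Q2=13.75, Q3=8.25; dissipated=25.350

Answer: 2.75 V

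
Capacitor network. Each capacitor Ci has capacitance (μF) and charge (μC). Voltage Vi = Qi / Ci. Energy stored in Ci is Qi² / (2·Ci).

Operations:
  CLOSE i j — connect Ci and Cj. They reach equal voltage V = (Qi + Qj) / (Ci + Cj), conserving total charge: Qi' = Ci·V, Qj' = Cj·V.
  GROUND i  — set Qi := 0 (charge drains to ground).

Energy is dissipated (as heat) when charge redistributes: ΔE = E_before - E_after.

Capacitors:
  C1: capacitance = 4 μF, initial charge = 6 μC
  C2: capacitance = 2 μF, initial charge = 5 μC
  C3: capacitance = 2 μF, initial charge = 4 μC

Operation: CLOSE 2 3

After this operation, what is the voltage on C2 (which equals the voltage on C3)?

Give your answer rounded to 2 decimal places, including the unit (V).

Initial: C1(4μF, Q=6μC, V=1.50V), C2(2μF, Q=5μC, V=2.50V), C3(2μF, Q=4μC, V=2.00V)
Op 1: CLOSE 2-3: Q_total=9.00, C_total=4.00, V=2.25; Q2=4.50, Q3=4.50; dissipated=0.125

Answer: 2.25 V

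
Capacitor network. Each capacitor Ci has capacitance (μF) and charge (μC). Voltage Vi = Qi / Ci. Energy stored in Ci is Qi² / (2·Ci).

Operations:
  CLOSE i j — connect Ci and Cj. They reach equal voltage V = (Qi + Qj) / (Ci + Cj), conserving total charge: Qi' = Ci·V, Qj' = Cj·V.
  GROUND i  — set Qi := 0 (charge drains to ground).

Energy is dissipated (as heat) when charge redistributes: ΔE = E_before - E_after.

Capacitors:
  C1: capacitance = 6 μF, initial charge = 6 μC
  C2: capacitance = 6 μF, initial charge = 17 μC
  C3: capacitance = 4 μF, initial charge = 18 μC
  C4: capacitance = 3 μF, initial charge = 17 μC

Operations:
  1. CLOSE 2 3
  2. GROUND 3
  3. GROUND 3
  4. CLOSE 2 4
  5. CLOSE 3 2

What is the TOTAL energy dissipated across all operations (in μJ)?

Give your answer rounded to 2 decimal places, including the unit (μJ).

Initial: C1(6μF, Q=6μC, V=1.00V), C2(6μF, Q=17μC, V=2.83V), C3(4μF, Q=18μC, V=4.50V), C4(3μF, Q=17μC, V=5.67V)
Op 1: CLOSE 2-3: Q_total=35.00, C_total=10.00, V=3.50; Q2=21.00, Q3=14.00; dissipated=3.333
Op 2: GROUND 3: Q3=0; energy lost=24.500
Op 3: GROUND 3: Q3=0; energy lost=0.000
Op 4: CLOSE 2-4: Q_total=38.00, C_total=9.00, V=4.22; Q2=25.33, Q4=12.67; dissipated=4.694
Op 5: CLOSE 3-2: Q_total=25.33, C_total=10.00, V=2.53; Q3=10.13, Q2=15.20; dissipated=21.393
Total dissipated: 53.920 μJ

Answer: 53.92 μJ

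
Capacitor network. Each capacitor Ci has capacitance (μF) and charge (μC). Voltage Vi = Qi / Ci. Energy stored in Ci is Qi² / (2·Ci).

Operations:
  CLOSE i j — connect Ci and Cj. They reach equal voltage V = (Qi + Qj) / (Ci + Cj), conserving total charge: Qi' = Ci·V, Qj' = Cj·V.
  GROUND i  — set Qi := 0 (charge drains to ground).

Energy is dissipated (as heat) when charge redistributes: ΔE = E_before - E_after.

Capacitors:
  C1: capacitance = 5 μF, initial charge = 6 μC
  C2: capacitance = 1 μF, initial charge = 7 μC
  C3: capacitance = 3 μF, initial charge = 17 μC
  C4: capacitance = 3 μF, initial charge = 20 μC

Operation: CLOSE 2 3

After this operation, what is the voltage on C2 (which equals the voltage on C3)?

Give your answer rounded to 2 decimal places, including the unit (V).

Answer: 6.00 V

Derivation:
Initial: C1(5μF, Q=6μC, V=1.20V), C2(1μF, Q=7μC, V=7.00V), C3(3μF, Q=17μC, V=5.67V), C4(3μF, Q=20μC, V=6.67V)
Op 1: CLOSE 2-3: Q_total=24.00, C_total=4.00, V=6.00; Q2=6.00, Q3=18.00; dissipated=0.667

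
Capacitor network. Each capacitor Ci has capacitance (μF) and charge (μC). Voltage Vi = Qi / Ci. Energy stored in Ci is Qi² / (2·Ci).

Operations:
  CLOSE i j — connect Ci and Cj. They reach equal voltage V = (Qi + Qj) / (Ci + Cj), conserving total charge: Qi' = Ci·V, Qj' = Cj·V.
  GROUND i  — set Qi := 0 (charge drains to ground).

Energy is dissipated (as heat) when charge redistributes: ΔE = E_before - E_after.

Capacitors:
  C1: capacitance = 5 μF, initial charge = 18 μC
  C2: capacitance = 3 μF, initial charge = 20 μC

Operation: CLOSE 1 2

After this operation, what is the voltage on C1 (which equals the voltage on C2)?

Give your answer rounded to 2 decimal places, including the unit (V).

Initial: C1(5μF, Q=18μC, V=3.60V), C2(3μF, Q=20μC, V=6.67V)
Op 1: CLOSE 1-2: Q_total=38.00, C_total=8.00, V=4.75; Q1=23.75, Q2=14.25; dissipated=8.817

Answer: 4.75 V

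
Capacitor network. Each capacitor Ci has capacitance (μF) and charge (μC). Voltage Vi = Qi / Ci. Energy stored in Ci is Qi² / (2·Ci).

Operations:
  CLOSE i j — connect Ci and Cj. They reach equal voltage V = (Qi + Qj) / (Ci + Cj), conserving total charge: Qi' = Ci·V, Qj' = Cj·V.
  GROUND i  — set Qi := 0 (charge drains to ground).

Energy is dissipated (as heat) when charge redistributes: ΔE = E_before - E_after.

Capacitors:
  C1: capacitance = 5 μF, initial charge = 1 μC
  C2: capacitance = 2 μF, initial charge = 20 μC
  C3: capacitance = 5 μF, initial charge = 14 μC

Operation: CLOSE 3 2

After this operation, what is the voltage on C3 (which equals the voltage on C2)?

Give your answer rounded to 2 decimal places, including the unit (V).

Initial: C1(5μF, Q=1μC, V=0.20V), C2(2μF, Q=20μC, V=10.00V), C3(5μF, Q=14μC, V=2.80V)
Op 1: CLOSE 3-2: Q_total=34.00, C_total=7.00, V=4.86; Q3=24.29, Q2=9.71; dissipated=37.029

Answer: 4.86 V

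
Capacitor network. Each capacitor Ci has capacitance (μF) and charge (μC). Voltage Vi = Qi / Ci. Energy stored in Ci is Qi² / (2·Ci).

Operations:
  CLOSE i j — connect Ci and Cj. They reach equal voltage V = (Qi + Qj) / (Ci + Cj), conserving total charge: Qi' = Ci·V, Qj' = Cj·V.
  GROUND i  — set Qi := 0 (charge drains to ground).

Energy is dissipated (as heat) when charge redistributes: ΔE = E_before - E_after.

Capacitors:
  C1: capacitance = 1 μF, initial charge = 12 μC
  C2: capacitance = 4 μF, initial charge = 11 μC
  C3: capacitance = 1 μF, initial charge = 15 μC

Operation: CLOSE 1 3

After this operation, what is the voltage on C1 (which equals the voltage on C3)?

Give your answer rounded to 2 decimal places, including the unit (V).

Answer: 13.50 V

Derivation:
Initial: C1(1μF, Q=12μC, V=12.00V), C2(4μF, Q=11μC, V=2.75V), C3(1μF, Q=15μC, V=15.00V)
Op 1: CLOSE 1-3: Q_total=27.00, C_total=2.00, V=13.50; Q1=13.50, Q3=13.50; dissipated=2.250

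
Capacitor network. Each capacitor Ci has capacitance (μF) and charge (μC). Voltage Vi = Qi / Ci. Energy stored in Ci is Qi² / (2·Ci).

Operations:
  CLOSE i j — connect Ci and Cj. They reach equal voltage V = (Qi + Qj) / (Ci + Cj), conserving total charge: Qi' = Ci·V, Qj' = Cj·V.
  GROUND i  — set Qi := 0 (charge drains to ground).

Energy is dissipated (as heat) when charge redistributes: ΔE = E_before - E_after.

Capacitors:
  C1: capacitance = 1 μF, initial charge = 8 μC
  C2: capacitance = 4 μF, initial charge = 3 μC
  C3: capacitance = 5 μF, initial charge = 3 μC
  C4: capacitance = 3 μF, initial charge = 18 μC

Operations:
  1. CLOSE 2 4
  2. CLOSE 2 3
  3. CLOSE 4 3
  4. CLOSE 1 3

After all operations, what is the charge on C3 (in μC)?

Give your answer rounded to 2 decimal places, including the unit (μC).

Answer: 15.69 μC

Derivation:
Initial: C1(1μF, Q=8μC, V=8.00V), C2(4μF, Q=3μC, V=0.75V), C3(5μF, Q=3μC, V=0.60V), C4(3μF, Q=18μC, V=6.00V)
Op 1: CLOSE 2-4: Q_total=21.00, C_total=7.00, V=3.00; Q2=12.00, Q4=9.00; dissipated=23.625
Op 2: CLOSE 2-3: Q_total=15.00, C_total=9.00, V=1.67; Q2=6.67, Q3=8.33; dissipated=6.400
Op 3: CLOSE 4-3: Q_total=17.33, C_total=8.00, V=2.17; Q4=6.50, Q3=10.83; dissipated=1.667
Op 4: CLOSE 1-3: Q_total=18.83, C_total=6.00, V=3.14; Q1=3.14, Q3=15.69; dissipated=14.178
Final charges: Q1=3.14, Q2=6.67, Q3=15.69, Q4=6.50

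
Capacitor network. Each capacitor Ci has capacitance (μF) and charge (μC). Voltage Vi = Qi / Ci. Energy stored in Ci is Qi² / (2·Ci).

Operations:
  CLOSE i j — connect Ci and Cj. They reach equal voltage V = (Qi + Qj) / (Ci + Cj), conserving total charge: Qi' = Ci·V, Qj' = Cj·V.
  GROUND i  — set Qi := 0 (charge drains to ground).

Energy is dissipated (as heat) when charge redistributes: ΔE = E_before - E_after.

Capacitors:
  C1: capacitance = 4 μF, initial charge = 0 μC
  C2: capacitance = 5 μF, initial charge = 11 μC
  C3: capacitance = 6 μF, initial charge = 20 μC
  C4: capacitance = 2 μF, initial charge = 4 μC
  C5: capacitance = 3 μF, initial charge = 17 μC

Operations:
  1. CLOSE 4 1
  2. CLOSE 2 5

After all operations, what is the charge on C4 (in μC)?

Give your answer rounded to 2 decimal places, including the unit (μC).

Initial: C1(4μF, Q=0μC, V=0.00V), C2(5μF, Q=11μC, V=2.20V), C3(6μF, Q=20μC, V=3.33V), C4(2μF, Q=4μC, V=2.00V), C5(3μF, Q=17μC, V=5.67V)
Op 1: CLOSE 4-1: Q_total=4.00, C_total=6.00, V=0.67; Q4=1.33, Q1=2.67; dissipated=2.667
Op 2: CLOSE 2-5: Q_total=28.00, C_total=8.00, V=3.50; Q2=17.50, Q5=10.50; dissipated=11.267
Final charges: Q1=2.67, Q2=17.50, Q3=20.00, Q4=1.33, Q5=10.50

Answer: 1.33 μC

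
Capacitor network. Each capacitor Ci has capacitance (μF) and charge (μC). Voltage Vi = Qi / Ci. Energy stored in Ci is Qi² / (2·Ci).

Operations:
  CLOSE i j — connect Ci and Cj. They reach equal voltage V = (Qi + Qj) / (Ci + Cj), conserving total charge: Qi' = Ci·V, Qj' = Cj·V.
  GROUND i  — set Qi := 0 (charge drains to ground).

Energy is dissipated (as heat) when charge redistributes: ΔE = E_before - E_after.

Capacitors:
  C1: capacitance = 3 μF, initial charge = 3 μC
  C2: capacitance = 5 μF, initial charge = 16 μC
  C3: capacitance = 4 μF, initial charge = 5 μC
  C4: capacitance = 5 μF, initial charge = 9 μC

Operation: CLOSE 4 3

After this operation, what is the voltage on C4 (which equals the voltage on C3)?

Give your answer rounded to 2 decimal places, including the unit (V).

Initial: C1(3μF, Q=3μC, V=1.00V), C2(5μF, Q=16μC, V=3.20V), C3(4μF, Q=5μC, V=1.25V), C4(5μF, Q=9μC, V=1.80V)
Op 1: CLOSE 4-3: Q_total=14.00, C_total=9.00, V=1.56; Q4=7.78, Q3=6.22; dissipated=0.336

Answer: 1.56 V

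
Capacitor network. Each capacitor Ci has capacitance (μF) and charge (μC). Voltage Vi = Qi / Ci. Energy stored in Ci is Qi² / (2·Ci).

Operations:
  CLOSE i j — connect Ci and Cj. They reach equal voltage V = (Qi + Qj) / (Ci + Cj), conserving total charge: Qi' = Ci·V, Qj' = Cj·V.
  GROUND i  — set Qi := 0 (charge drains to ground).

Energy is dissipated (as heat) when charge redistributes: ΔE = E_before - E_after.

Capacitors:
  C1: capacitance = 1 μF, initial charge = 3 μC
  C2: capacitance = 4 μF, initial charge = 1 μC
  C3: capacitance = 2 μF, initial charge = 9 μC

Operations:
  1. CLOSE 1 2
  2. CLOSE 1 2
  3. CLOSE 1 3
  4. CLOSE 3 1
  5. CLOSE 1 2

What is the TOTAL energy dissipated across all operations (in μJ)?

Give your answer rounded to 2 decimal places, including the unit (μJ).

Initial: C1(1μF, Q=3μC, V=3.00V), C2(4μF, Q=1μC, V=0.25V), C3(2μF, Q=9μC, V=4.50V)
Op 1: CLOSE 1-2: Q_total=4.00, C_total=5.00, V=0.80; Q1=0.80, Q2=3.20; dissipated=3.025
Op 2: CLOSE 1-2: Q_total=4.00, C_total=5.00, V=0.80; Q1=0.80, Q2=3.20; dissipated=0.000
Op 3: CLOSE 1-3: Q_total=9.80, C_total=3.00, V=3.27; Q1=3.27, Q3=6.53; dissipated=4.563
Op 4: CLOSE 3-1: Q_total=9.80, C_total=3.00, V=3.27; Q3=6.53, Q1=3.27; dissipated=0.000
Op 5: CLOSE 1-2: Q_total=6.47, C_total=5.00, V=1.29; Q1=1.29, Q2=5.17; dissipated=2.434
Total dissipated: 10.022 μJ

Answer: 10.02 μJ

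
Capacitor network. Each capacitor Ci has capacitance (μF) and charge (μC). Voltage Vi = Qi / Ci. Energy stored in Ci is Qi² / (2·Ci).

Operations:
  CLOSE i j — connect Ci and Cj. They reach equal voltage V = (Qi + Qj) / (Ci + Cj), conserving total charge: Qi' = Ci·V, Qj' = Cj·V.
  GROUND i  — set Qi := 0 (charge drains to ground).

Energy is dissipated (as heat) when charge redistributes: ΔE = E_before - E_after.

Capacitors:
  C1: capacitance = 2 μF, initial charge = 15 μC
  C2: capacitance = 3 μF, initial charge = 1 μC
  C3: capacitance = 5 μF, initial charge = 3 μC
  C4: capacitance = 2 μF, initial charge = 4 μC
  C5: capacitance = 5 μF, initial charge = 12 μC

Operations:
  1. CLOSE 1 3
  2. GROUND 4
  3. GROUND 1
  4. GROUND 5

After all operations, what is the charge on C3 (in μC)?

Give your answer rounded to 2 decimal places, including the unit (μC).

Initial: C1(2μF, Q=15μC, V=7.50V), C2(3μF, Q=1μC, V=0.33V), C3(5μF, Q=3μC, V=0.60V), C4(2μF, Q=4μC, V=2.00V), C5(5μF, Q=12μC, V=2.40V)
Op 1: CLOSE 1-3: Q_total=18.00, C_total=7.00, V=2.57; Q1=5.14, Q3=12.86; dissipated=34.007
Op 2: GROUND 4: Q4=0; energy lost=4.000
Op 3: GROUND 1: Q1=0; energy lost=6.612
Op 4: GROUND 5: Q5=0; energy lost=14.400
Final charges: Q1=0.00, Q2=1.00, Q3=12.86, Q4=0.00, Q5=0.00

Answer: 12.86 μC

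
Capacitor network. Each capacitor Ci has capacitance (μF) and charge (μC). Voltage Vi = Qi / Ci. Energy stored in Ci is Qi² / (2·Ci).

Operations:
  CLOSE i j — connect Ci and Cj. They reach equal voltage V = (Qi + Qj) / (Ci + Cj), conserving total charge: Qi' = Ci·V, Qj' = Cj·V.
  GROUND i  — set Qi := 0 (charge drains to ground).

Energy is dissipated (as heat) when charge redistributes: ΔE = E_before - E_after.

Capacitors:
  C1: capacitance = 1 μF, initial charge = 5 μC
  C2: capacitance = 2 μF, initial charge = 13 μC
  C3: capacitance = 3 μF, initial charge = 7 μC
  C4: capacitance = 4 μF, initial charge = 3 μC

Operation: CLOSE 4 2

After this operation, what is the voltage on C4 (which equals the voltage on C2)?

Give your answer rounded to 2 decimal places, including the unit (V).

Answer: 2.67 V

Derivation:
Initial: C1(1μF, Q=5μC, V=5.00V), C2(2μF, Q=13μC, V=6.50V), C3(3μF, Q=7μC, V=2.33V), C4(4μF, Q=3μC, V=0.75V)
Op 1: CLOSE 4-2: Q_total=16.00, C_total=6.00, V=2.67; Q4=10.67, Q2=5.33; dissipated=22.042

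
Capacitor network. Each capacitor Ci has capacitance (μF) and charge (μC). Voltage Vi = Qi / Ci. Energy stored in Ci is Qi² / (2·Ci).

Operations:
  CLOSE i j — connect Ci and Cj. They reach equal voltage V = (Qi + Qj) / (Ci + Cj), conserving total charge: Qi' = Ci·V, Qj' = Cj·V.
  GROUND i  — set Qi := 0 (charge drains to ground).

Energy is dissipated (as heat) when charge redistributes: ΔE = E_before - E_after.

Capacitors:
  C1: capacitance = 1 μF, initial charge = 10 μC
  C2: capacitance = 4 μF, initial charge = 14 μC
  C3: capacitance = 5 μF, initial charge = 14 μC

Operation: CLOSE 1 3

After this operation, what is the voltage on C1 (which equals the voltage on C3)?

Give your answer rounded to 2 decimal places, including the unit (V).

Answer: 4.00 V

Derivation:
Initial: C1(1μF, Q=10μC, V=10.00V), C2(4μF, Q=14μC, V=3.50V), C3(5μF, Q=14μC, V=2.80V)
Op 1: CLOSE 1-3: Q_total=24.00, C_total=6.00, V=4.00; Q1=4.00, Q3=20.00; dissipated=21.600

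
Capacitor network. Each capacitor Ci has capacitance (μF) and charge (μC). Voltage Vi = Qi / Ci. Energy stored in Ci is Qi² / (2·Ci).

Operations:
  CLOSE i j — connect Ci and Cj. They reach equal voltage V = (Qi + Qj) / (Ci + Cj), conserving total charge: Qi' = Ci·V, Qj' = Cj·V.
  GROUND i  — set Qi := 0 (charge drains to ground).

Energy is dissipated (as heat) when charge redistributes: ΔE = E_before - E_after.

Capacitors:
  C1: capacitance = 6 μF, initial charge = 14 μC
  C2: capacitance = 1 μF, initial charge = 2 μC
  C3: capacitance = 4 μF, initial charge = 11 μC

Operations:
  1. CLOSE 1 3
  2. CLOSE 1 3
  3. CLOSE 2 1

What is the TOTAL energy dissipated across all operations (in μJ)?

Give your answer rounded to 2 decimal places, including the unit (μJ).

Initial: C1(6μF, Q=14μC, V=2.33V), C2(1μF, Q=2μC, V=2.00V), C3(4μF, Q=11μC, V=2.75V)
Op 1: CLOSE 1-3: Q_total=25.00, C_total=10.00, V=2.50; Q1=15.00, Q3=10.00; dissipated=0.208
Op 2: CLOSE 1-3: Q_total=25.00, C_total=10.00, V=2.50; Q1=15.00, Q3=10.00; dissipated=0.000
Op 3: CLOSE 2-1: Q_total=17.00, C_total=7.00, V=2.43; Q2=2.43, Q1=14.57; dissipated=0.107
Total dissipated: 0.315 μJ

Answer: 0.32 μJ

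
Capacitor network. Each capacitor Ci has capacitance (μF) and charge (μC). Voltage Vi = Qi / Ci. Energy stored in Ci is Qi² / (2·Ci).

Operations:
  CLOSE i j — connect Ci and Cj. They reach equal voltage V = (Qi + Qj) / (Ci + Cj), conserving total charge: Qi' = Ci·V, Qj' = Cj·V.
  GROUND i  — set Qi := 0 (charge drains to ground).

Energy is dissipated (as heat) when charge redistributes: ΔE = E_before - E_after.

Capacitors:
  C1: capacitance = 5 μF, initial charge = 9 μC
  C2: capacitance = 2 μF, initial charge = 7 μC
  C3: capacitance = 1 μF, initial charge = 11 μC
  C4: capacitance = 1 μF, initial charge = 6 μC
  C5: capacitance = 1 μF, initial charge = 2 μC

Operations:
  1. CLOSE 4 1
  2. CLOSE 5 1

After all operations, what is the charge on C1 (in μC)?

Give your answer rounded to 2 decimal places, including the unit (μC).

Answer: 12.08 μC

Derivation:
Initial: C1(5μF, Q=9μC, V=1.80V), C2(2μF, Q=7μC, V=3.50V), C3(1μF, Q=11μC, V=11.00V), C4(1μF, Q=6μC, V=6.00V), C5(1μF, Q=2μC, V=2.00V)
Op 1: CLOSE 4-1: Q_total=15.00, C_total=6.00, V=2.50; Q4=2.50, Q1=12.50; dissipated=7.350
Op 2: CLOSE 5-1: Q_total=14.50, C_total=6.00, V=2.42; Q5=2.42, Q1=12.08; dissipated=0.104
Final charges: Q1=12.08, Q2=7.00, Q3=11.00, Q4=2.50, Q5=2.42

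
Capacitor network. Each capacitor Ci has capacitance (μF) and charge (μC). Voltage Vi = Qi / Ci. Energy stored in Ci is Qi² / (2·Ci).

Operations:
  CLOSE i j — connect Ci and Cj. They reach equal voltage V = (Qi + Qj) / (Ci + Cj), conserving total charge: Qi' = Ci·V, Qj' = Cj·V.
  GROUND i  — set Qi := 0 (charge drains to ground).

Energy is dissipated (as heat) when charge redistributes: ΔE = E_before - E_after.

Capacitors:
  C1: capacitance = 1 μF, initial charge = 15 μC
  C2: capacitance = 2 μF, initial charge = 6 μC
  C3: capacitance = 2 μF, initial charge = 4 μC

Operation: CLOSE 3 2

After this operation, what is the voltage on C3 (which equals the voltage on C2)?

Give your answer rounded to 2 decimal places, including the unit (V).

Answer: 2.50 V

Derivation:
Initial: C1(1μF, Q=15μC, V=15.00V), C2(2μF, Q=6μC, V=3.00V), C3(2μF, Q=4μC, V=2.00V)
Op 1: CLOSE 3-2: Q_total=10.00, C_total=4.00, V=2.50; Q3=5.00, Q2=5.00; dissipated=0.500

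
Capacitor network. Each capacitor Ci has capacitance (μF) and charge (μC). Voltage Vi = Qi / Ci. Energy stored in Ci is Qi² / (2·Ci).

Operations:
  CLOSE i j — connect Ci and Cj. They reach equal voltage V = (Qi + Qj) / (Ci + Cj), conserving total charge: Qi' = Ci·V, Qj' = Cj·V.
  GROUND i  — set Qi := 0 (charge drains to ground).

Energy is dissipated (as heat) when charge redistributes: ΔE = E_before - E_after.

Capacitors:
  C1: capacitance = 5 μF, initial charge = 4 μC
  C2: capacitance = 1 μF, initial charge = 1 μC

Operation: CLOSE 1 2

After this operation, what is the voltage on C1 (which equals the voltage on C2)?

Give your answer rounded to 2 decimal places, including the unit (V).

Initial: C1(5μF, Q=4μC, V=0.80V), C2(1μF, Q=1μC, V=1.00V)
Op 1: CLOSE 1-2: Q_total=5.00, C_total=6.00, V=0.83; Q1=4.17, Q2=0.83; dissipated=0.017

Answer: 0.83 V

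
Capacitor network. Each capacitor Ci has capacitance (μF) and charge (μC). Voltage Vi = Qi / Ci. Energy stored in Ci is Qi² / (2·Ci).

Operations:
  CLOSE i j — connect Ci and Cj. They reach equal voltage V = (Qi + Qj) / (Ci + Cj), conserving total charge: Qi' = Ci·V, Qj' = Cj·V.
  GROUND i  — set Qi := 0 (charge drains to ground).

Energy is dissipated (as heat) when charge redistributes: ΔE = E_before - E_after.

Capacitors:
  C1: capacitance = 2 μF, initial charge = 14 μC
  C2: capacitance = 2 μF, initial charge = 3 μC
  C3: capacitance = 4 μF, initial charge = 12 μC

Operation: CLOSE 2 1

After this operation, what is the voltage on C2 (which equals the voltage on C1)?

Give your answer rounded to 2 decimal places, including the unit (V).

Answer: 4.25 V

Derivation:
Initial: C1(2μF, Q=14μC, V=7.00V), C2(2μF, Q=3μC, V=1.50V), C3(4μF, Q=12μC, V=3.00V)
Op 1: CLOSE 2-1: Q_total=17.00, C_total=4.00, V=4.25; Q2=8.50, Q1=8.50; dissipated=15.125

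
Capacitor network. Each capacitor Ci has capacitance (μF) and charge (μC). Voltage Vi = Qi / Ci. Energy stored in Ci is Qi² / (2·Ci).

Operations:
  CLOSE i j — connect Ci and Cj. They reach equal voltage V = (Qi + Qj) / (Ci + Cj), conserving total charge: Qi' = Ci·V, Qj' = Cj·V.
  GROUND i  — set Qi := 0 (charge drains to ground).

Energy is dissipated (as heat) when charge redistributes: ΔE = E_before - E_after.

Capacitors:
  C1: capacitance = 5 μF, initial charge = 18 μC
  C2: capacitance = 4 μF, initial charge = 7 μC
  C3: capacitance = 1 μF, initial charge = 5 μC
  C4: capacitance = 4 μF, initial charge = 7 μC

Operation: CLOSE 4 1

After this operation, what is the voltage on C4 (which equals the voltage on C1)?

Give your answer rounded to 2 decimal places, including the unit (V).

Initial: C1(5μF, Q=18μC, V=3.60V), C2(4μF, Q=7μC, V=1.75V), C3(1μF, Q=5μC, V=5.00V), C4(4μF, Q=7μC, V=1.75V)
Op 1: CLOSE 4-1: Q_total=25.00, C_total=9.00, V=2.78; Q4=11.11, Q1=13.89; dissipated=3.803

Answer: 2.78 V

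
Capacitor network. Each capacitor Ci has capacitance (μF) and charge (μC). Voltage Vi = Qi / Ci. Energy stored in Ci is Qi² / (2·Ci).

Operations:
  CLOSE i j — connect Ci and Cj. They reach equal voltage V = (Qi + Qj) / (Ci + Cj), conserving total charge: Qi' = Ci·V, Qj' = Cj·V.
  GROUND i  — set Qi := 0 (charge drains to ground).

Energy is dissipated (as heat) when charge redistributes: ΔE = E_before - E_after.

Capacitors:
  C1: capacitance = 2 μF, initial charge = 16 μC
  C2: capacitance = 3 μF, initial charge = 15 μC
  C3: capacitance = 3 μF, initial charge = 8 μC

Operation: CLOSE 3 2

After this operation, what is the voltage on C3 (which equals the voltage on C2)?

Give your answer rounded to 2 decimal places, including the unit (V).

Answer: 3.83 V

Derivation:
Initial: C1(2μF, Q=16μC, V=8.00V), C2(3μF, Q=15μC, V=5.00V), C3(3μF, Q=8μC, V=2.67V)
Op 1: CLOSE 3-2: Q_total=23.00, C_total=6.00, V=3.83; Q3=11.50, Q2=11.50; dissipated=4.083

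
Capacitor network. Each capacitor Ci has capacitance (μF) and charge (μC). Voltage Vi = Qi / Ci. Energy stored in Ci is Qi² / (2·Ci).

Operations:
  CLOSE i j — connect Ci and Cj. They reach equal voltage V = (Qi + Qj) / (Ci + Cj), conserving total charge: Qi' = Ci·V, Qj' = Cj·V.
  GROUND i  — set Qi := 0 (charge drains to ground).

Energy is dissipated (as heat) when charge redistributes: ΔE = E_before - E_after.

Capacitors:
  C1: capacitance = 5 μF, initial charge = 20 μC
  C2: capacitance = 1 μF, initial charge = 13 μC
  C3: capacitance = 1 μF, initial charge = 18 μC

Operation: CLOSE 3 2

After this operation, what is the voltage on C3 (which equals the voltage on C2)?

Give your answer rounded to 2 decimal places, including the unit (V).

Answer: 15.50 V

Derivation:
Initial: C1(5μF, Q=20μC, V=4.00V), C2(1μF, Q=13μC, V=13.00V), C3(1μF, Q=18μC, V=18.00V)
Op 1: CLOSE 3-2: Q_total=31.00, C_total=2.00, V=15.50; Q3=15.50, Q2=15.50; dissipated=6.250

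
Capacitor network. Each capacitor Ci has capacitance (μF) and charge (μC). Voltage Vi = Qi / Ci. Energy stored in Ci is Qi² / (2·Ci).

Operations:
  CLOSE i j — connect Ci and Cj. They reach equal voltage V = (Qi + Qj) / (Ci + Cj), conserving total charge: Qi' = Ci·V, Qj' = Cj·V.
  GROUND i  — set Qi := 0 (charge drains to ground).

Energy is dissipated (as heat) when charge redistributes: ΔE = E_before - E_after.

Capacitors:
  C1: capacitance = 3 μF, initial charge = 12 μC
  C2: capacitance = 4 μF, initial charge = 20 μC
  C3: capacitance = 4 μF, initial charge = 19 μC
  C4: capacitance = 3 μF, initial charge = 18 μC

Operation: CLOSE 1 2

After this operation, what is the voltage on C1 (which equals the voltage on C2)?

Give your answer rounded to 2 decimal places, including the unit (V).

Initial: C1(3μF, Q=12μC, V=4.00V), C2(4μF, Q=20μC, V=5.00V), C3(4μF, Q=19μC, V=4.75V), C4(3μF, Q=18μC, V=6.00V)
Op 1: CLOSE 1-2: Q_total=32.00, C_total=7.00, V=4.57; Q1=13.71, Q2=18.29; dissipated=0.857

Answer: 4.57 V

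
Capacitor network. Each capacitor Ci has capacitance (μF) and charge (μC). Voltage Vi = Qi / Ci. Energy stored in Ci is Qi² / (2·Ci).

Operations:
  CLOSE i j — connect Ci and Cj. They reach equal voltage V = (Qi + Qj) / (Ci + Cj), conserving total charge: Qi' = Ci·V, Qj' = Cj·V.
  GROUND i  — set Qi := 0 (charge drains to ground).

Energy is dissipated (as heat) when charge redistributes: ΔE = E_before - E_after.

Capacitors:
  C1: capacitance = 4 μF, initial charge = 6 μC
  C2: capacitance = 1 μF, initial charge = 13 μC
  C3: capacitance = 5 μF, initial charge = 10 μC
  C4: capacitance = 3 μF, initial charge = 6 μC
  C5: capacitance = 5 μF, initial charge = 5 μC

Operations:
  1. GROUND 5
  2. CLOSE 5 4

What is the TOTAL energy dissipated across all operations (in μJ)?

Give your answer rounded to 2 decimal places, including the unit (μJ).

Answer: 6.25 μJ

Derivation:
Initial: C1(4μF, Q=6μC, V=1.50V), C2(1μF, Q=13μC, V=13.00V), C3(5μF, Q=10μC, V=2.00V), C4(3μF, Q=6μC, V=2.00V), C5(5μF, Q=5μC, V=1.00V)
Op 1: GROUND 5: Q5=0; energy lost=2.500
Op 2: CLOSE 5-4: Q_total=6.00, C_total=8.00, V=0.75; Q5=3.75, Q4=2.25; dissipated=3.750
Total dissipated: 6.250 μJ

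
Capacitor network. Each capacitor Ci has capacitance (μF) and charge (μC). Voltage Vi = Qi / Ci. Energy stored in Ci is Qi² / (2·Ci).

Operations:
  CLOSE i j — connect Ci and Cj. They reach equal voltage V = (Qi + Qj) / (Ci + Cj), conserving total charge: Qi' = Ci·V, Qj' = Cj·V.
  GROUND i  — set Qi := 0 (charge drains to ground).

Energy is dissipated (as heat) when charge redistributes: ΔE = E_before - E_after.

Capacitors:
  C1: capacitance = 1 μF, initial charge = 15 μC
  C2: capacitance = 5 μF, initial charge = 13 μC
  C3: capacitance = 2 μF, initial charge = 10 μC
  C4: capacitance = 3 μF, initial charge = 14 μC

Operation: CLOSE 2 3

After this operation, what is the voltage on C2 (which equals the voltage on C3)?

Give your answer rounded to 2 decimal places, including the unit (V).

Initial: C1(1μF, Q=15μC, V=15.00V), C2(5μF, Q=13μC, V=2.60V), C3(2μF, Q=10μC, V=5.00V), C4(3μF, Q=14μC, V=4.67V)
Op 1: CLOSE 2-3: Q_total=23.00, C_total=7.00, V=3.29; Q2=16.43, Q3=6.57; dissipated=4.114

Answer: 3.29 V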